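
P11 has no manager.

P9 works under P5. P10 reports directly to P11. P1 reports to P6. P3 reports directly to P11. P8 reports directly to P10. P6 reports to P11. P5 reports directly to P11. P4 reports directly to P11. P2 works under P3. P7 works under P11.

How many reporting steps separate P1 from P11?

2

Chain from P1 up to P11: P1 → P6 → P11. That is 2 steps up, so P1 is 2 levels below P11.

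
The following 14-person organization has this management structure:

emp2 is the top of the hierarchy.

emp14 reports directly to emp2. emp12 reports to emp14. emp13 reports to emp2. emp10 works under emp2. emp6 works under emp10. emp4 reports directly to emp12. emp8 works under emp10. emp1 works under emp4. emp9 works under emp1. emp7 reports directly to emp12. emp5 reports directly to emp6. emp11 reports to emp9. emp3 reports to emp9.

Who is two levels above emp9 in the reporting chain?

emp9 reports to emp1, and emp1 reports to emp4. So emp9's skip-level manager is emp4.

emp4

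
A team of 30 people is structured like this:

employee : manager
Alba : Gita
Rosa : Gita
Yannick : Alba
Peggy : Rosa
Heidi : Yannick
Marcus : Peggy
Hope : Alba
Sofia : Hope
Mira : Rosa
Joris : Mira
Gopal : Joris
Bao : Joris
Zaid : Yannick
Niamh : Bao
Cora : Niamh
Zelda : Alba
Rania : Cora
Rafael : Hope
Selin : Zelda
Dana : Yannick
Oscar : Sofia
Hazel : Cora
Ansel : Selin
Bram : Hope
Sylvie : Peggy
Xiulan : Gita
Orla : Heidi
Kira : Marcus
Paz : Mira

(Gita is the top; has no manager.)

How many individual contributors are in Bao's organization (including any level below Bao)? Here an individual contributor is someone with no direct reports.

The people in Bao's organization with no one reporting to them are Hazel, Rania. That is 2.

2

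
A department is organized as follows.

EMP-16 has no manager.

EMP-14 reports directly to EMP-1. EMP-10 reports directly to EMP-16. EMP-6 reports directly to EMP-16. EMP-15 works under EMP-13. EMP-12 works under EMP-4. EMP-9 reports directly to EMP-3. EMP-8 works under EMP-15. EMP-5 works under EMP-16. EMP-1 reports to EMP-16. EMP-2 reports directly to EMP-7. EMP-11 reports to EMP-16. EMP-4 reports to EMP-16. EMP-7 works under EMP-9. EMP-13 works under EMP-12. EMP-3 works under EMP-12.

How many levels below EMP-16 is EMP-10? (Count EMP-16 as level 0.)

Chain from EMP-10 up to EMP-16: EMP-10 → EMP-16. That is 1 step up, so EMP-10 is 1 level below EMP-16.

1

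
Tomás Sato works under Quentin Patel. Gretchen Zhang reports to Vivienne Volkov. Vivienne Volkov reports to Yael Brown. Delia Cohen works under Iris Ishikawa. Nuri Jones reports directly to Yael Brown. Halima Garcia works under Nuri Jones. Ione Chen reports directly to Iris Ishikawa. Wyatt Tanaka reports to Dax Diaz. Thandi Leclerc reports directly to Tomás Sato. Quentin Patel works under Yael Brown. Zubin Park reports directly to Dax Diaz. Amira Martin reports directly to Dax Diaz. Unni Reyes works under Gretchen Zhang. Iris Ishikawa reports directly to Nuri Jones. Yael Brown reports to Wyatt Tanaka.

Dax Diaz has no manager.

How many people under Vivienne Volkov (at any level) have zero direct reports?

The only person in Vivienne Volkov's organization with no one reporting to them is Unni Reyes. That is 1.

1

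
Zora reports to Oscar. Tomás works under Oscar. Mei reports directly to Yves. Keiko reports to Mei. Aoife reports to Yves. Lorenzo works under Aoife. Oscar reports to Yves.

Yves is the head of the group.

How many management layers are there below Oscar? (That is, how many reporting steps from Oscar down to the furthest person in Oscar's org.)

1

The longest chain under Oscar runs Oscar → Zora, which is 1 level below Oscar.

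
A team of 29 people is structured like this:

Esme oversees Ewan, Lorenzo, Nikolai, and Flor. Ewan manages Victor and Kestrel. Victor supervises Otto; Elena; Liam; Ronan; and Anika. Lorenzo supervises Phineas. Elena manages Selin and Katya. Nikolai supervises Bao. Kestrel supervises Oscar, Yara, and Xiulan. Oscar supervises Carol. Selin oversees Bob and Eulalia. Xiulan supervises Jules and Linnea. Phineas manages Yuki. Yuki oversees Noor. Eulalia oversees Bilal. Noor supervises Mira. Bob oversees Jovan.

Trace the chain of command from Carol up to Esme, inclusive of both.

Carol reports to Oscar. Oscar reports to Kestrel. Kestrel reports to Ewan. Ewan reports to Esme. Esme is at the top.

Carol -> Oscar -> Kestrel -> Ewan -> Esme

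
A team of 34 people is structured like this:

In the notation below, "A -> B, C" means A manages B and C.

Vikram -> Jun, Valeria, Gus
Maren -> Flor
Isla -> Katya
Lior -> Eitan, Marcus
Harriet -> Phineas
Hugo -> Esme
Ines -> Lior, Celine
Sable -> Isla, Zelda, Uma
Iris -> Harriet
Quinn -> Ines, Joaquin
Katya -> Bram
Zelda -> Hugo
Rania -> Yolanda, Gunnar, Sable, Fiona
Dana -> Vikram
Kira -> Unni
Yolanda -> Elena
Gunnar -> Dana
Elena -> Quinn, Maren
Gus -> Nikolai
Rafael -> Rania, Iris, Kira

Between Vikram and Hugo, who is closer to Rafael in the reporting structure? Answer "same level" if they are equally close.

same level

Both Vikram and Hugo are 4 levels below Rafael.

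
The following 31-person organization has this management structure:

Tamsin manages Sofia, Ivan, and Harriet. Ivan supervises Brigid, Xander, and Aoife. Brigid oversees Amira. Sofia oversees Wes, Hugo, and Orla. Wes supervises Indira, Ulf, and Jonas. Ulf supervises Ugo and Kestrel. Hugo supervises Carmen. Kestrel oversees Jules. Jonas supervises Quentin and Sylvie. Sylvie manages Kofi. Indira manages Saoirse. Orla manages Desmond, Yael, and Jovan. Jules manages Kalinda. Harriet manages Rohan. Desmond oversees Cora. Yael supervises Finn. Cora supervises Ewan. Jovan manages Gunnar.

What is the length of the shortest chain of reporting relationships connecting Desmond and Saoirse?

5

Desmond is 2 levels below Sofia, and Saoirse is 3 levels below Sofia (their lowest common manager). The shortest path runs up from Desmond to Sofia and back down to Saoirse: 2 + 3 = 5 links.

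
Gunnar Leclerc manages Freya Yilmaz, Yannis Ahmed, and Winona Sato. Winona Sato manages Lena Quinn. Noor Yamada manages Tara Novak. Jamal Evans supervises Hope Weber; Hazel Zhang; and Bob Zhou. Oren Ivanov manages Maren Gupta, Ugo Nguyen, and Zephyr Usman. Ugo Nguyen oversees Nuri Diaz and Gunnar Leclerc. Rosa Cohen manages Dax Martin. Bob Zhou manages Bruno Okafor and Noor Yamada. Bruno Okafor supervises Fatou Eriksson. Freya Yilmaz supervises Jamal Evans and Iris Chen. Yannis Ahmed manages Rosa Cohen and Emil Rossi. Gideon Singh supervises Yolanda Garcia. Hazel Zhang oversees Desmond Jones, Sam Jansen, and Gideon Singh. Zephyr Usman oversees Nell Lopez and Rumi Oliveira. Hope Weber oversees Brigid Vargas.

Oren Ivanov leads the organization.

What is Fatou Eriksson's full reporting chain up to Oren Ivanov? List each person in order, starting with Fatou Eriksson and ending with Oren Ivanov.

Fatou Eriksson reports to Bruno Okafor. Bruno Okafor reports to Bob Zhou. Bob Zhou reports to Jamal Evans. Jamal Evans reports to Freya Yilmaz. Freya Yilmaz reports to Gunnar Leclerc. Gunnar Leclerc reports to Ugo Nguyen. Ugo Nguyen reports to Oren Ivanov. Oren Ivanov is at the top.

Fatou Eriksson -> Bruno Okafor -> Bob Zhou -> Jamal Evans -> Freya Yilmaz -> Gunnar Leclerc -> Ugo Nguyen -> Oren Ivanov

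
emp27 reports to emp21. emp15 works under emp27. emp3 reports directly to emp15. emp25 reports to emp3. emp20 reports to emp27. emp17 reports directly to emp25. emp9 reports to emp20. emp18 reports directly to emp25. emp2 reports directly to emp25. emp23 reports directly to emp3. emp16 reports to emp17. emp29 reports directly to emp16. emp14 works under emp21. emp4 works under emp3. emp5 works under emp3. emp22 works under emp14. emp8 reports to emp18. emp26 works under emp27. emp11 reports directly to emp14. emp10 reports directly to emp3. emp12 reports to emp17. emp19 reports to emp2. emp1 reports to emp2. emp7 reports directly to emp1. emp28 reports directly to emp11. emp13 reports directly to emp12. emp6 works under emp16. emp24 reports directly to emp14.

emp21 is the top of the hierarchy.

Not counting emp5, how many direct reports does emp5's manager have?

emp5 reports to emp3. emp3's other direct reports are emp25, emp23, emp4, emp10 — 4 peers.

4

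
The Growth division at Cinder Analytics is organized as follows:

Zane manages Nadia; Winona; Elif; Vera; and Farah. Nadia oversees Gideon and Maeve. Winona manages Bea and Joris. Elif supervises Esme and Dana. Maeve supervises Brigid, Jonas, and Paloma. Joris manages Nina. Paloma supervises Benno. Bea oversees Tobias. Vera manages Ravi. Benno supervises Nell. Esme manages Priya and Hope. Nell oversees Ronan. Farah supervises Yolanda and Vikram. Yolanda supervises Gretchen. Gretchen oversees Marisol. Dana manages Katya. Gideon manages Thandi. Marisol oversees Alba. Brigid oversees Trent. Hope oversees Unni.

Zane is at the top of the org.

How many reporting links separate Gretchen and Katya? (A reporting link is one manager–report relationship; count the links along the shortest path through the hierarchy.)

Gretchen is 3 levels below Zane, and Katya is 3 levels below Zane (their lowest common manager). The shortest path runs up from Gretchen to Zane and back down to Katya: 3 + 3 = 6 links.

6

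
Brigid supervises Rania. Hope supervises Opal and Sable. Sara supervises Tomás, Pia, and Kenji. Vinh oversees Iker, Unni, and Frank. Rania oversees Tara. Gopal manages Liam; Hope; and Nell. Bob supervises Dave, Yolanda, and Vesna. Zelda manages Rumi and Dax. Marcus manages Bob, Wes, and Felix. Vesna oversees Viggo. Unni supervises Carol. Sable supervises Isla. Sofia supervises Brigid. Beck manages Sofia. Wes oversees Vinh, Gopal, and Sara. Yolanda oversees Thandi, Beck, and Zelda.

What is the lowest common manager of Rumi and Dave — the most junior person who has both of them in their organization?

Bob

Rumi's chain of managers is Zelda, Yolanda, Bob, Marcus. Dave's chain of managers is Bob, Marcus. The first manager that appears in both chains is Bob.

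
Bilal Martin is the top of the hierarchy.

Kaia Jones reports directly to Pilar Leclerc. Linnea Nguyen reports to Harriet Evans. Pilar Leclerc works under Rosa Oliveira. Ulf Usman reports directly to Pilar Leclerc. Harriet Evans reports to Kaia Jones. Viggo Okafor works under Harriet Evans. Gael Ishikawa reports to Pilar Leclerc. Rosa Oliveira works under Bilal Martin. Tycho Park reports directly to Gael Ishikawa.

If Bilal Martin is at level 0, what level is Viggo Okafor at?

5

Chain from Viggo Okafor up to Bilal Martin: Viggo Okafor → Harriet Evans → Kaia Jones → Pilar Leclerc → Rosa Oliveira → Bilal Martin. That is 5 steps up, so Viggo Okafor is 5 levels below Bilal Martin.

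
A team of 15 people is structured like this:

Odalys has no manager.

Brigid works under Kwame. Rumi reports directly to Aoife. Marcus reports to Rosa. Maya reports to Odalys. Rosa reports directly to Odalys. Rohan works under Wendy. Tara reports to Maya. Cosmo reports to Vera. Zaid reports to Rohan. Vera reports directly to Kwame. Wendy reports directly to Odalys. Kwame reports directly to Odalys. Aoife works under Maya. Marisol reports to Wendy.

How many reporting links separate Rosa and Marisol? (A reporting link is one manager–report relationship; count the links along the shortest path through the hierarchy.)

3

Rosa is 1 level below Odalys, and Marisol is 2 levels below Odalys (their lowest common manager). The shortest path runs up from Rosa to Odalys and back down to Marisol: 1 + 2 = 3 links.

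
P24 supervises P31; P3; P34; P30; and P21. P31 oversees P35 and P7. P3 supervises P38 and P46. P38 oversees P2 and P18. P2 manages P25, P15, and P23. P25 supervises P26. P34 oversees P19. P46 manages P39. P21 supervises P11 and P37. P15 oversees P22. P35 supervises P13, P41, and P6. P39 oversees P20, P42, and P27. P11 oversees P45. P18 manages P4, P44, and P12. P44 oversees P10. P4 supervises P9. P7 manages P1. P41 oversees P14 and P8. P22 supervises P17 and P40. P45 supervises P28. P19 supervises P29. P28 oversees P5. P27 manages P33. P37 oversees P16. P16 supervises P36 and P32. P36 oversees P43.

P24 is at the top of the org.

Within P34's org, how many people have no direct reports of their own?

The only person in P34's organization with no one reporting to them is P29. That is 1.

1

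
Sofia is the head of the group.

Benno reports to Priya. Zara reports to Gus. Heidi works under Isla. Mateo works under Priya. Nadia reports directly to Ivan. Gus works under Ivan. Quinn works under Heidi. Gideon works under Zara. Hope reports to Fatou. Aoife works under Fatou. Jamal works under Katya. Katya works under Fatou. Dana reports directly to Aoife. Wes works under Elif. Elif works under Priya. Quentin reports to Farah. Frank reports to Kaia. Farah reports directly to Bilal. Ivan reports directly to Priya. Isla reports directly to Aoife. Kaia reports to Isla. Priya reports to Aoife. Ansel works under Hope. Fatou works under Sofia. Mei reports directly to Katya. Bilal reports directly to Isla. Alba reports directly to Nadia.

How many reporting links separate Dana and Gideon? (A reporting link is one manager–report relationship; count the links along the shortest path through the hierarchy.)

Dana is 1 level below Aoife, and Gideon is 5 levels below Aoife (their lowest common manager). The shortest path runs up from Dana to Aoife and back down to Gideon: 1 + 5 = 6 links.

6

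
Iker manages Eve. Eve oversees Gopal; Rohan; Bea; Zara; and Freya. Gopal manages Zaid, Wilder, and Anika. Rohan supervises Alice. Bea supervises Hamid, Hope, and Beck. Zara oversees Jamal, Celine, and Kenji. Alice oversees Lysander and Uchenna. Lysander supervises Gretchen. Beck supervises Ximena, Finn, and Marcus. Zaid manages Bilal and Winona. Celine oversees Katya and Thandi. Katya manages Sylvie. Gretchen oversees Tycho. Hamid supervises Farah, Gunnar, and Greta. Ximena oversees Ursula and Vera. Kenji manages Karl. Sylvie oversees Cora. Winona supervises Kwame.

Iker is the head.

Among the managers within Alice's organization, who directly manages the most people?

Direct-report counts within Alice's organization: Alice has 2; Lysander has 1; Gretchen has 1. The largest is 2, held by Alice.

Alice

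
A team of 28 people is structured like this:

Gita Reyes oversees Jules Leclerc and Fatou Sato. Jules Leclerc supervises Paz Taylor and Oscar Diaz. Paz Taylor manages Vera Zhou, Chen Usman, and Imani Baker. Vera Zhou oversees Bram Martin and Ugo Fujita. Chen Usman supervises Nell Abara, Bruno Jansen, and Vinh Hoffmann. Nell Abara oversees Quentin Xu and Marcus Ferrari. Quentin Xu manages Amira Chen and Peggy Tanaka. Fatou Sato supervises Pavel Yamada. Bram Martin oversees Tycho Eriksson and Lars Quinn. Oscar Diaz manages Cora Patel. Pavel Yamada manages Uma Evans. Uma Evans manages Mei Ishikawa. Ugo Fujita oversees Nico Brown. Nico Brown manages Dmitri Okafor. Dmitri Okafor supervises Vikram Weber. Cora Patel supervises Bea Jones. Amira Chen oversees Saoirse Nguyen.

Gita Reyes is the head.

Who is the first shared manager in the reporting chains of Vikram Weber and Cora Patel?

Vikram Weber's chain of managers is Dmitri Okafor, Nico Brown, Ugo Fujita, Vera Zhou, Paz Taylor, Jules Leclerc, Gita Reyes. Cora Patel's chain of managers is Oscar Diaz, Jules Leclerc, Gita Reyes. The first manager that appears in both chains is Jules Leclerc.

Jules Leclerc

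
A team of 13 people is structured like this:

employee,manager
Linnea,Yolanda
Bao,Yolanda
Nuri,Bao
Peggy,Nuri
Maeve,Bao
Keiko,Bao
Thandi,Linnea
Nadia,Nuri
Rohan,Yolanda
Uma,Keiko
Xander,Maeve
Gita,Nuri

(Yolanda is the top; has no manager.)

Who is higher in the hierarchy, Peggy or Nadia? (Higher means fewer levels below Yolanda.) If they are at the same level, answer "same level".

Both Peggy and Nadia are 3 levels below Yolanda.

same level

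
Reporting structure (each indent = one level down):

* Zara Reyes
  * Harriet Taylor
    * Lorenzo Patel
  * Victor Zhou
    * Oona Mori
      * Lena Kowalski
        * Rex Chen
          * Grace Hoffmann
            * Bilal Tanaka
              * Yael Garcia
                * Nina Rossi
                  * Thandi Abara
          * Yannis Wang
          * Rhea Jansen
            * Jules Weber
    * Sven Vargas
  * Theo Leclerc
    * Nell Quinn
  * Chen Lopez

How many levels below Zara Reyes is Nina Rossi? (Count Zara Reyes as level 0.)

Chain from Nina Rossi up to Zara Reyes: Nina Rossi → Yael Garcia → Bilal Tanaka → Grace Hoffmann → Rex Chen → Lena Kowalski → Oona Mori → Victor Zhou → Zara Reyes. That is 8 steps up, so Nina Rossi is 8 levels below Zara Reyes.

8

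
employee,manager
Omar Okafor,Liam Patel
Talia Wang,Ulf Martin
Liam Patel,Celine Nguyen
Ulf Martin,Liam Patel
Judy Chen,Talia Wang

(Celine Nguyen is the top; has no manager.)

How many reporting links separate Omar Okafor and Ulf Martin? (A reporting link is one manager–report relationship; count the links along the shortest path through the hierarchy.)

Omar Okafor is 1 level below Liam Patel, and Ulf Martin is 1 level below Liam Patel (their lowest common manager). The shortest path runs up from Omar Okafor to Liam Patel and back down to Ulf Martin: 1 + 1 = 2 links.

2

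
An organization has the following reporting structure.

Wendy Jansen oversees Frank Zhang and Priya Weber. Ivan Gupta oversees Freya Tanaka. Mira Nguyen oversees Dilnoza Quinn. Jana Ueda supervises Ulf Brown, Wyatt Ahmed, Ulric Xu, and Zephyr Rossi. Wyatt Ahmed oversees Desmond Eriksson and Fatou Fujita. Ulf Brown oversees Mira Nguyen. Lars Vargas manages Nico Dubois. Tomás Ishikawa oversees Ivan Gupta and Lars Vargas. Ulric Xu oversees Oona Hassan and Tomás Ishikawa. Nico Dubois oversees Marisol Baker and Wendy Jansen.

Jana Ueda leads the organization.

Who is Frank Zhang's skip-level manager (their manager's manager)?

Frank Zhang reports to Wendy Jansen, and Wendy Jansen reports to Nico Dubois. So Frank Zhang's skip-level manager is Nico Dubois.

Nico Dubois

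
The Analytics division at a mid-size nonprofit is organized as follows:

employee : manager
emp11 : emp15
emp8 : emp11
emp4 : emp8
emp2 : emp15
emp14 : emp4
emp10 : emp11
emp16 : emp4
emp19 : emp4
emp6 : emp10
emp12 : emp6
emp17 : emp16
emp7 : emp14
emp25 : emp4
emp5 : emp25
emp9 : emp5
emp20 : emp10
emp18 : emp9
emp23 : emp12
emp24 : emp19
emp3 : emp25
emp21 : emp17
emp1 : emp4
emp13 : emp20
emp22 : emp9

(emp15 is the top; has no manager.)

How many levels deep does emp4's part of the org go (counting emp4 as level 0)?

The longest chain under emp4 runs emp4 → emp25 → emp5 → emp9 → emp22, which is 4 levels below emp4.

4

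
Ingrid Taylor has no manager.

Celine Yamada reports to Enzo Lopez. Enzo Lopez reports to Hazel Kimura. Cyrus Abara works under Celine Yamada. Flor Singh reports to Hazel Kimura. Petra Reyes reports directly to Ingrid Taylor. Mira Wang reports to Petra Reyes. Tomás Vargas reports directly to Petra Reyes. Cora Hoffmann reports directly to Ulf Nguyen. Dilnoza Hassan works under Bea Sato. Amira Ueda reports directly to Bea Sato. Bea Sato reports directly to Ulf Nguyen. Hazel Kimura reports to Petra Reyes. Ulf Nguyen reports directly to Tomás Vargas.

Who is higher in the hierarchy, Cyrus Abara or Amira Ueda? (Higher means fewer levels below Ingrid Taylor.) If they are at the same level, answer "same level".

same level

Both Cyrus Abara and Amira Ueda are 5 levels below Ingrid Taylor.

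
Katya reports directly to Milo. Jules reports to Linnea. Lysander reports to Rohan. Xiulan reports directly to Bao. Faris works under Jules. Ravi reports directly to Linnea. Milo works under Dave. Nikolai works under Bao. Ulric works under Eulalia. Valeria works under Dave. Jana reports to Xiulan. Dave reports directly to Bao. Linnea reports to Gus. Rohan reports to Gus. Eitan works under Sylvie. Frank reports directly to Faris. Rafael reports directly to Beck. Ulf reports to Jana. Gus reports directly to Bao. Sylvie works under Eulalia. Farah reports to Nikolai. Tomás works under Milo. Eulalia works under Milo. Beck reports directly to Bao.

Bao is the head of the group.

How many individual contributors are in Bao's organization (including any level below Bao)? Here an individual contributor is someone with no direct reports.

11

The people in Bao's organization with no one reporting to them are Ulf, Farah, Lysander, Ravi, Frank, Valeria, Katya, Tomás, Ulric, Eitan, Rafael. That is 11.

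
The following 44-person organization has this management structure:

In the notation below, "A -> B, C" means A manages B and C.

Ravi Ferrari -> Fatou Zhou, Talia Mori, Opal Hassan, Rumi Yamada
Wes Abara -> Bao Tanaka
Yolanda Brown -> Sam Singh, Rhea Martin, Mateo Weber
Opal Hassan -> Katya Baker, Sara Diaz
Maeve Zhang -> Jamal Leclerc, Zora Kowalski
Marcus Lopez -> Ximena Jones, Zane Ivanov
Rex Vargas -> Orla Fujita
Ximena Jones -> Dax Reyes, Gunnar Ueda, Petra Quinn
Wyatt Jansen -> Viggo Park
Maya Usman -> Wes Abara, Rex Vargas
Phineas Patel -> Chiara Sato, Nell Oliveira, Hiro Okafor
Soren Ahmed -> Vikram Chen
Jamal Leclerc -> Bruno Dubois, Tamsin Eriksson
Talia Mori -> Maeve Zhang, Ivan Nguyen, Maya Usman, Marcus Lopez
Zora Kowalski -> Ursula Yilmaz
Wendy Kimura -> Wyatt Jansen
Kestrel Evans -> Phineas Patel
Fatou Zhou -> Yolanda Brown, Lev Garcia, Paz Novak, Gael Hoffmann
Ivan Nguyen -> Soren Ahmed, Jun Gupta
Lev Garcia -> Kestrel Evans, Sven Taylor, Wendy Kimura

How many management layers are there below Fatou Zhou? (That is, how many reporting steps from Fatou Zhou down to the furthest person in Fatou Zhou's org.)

The longest chain under Fatou Zhou runs Fatou Zhou → Lev Garcia → Wendy Kimura → Wyatt Jansen → Viggo Park, which is 4 levels below Fatou Zhou.

4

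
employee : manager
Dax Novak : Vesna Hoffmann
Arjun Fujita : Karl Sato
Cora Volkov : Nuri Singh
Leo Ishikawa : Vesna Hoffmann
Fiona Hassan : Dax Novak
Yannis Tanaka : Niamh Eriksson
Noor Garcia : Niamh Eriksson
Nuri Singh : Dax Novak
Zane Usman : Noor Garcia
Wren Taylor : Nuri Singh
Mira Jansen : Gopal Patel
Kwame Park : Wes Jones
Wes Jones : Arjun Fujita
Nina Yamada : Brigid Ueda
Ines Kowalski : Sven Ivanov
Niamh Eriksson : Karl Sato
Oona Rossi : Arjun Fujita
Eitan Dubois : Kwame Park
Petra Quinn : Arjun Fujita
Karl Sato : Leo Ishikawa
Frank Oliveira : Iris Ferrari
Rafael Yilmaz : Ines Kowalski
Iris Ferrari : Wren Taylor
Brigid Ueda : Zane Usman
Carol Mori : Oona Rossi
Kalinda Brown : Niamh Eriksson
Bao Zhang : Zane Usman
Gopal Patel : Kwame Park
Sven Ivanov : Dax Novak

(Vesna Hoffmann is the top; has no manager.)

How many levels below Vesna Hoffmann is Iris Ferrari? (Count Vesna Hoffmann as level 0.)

Chain from Iris Ferrari up to Vesna Hoffmann: Iris Ferrari → Wren Taylor → Nuri Singh → Dax Novak → Vesna Hoffmann. That is 4 steps up, so Iris Ferrari is 4 levels below Vesna Hoffmann.

4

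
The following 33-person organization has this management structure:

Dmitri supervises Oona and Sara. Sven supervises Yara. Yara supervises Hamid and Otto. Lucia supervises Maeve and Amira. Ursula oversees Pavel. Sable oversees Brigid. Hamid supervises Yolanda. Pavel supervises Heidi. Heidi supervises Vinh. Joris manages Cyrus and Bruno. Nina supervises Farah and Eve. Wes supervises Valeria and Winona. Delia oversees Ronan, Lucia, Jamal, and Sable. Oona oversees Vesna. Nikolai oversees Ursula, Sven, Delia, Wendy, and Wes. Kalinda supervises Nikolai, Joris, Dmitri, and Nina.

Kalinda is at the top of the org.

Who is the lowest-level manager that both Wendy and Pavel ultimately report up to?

Nikolai

Wendy's chain of managers is Nikolai, Kalinda. Pavel's chain of managers is Ursula, Nikolai, Kalinda. The first manager that appears in both chains is Nikolai.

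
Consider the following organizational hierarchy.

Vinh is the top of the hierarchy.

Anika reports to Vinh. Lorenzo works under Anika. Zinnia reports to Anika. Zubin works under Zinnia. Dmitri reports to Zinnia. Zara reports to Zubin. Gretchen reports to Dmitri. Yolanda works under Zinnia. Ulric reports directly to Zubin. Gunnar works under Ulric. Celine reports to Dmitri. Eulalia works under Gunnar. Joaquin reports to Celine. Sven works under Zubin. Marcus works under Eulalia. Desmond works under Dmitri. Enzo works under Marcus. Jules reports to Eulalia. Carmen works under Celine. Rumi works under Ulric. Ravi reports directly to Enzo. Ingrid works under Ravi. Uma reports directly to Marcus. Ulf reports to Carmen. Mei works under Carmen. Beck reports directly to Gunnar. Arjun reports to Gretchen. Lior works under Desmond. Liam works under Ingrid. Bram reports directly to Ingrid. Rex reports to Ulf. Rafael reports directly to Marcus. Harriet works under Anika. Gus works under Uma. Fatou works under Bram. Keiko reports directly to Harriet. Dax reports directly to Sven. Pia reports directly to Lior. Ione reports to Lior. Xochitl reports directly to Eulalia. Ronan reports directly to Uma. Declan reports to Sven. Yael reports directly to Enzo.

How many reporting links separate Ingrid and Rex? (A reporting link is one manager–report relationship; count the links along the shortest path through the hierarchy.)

Ingrid is 8 levels below Zinnia, and Rex is 5 levels below Zinnia (their lowest common manager). The shortest path runs up from Ingrid to Zinnia and back down to Rex: 8 + 5 = 13 links.

13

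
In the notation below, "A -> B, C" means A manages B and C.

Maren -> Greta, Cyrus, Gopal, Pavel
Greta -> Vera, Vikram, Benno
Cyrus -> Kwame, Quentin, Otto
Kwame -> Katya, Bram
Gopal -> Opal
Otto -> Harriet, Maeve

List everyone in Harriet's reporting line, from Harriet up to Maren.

Harriet -> Otto -> Cyrus -> Maren

Harriet reports to Otto. Otto reports to Cyrus. Cyrus reports to Maren. Maren is at the top.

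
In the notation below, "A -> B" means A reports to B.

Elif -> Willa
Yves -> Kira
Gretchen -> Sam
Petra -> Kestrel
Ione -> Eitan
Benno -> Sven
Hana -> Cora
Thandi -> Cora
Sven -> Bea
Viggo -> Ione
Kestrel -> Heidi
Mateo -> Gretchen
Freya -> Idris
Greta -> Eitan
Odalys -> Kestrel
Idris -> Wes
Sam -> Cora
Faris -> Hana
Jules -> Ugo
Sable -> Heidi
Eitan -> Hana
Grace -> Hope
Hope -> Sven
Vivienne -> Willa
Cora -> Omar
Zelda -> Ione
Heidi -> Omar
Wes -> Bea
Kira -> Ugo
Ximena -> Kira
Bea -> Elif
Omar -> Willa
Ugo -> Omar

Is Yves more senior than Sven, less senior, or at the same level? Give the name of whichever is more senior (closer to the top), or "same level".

Sven

Yves is 4 levels below Willa; Sven is 3. Sven is higher.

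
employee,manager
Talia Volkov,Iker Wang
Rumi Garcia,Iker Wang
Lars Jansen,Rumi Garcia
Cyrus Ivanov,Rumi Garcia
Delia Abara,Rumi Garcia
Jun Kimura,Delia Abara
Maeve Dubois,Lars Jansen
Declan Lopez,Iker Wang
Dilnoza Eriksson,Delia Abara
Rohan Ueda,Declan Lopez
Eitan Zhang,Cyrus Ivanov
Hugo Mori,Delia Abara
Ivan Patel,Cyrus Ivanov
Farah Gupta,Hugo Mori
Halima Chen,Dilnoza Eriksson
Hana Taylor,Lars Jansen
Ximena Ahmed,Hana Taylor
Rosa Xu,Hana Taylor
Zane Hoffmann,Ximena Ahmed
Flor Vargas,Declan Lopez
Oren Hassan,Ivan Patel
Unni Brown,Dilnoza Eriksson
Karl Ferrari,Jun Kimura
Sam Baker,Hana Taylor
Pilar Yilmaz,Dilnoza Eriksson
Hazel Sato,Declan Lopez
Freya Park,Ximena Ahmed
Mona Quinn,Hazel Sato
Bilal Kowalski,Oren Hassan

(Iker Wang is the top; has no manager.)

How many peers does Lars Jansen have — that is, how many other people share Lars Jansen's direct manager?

Lars Jansen reports to Rumi Garcia. Rumi Garcia's other direct reports are Cyrus Ivanov, Delia Abara — 2 peers.

2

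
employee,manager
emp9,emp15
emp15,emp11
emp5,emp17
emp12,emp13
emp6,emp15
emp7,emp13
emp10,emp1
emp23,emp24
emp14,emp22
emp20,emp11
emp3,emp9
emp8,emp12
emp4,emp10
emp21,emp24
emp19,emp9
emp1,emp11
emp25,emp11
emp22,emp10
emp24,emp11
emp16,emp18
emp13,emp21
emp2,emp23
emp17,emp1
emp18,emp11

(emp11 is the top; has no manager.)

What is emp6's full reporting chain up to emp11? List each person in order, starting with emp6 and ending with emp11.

emp6 -> emp15 -> emp11

emp6 reports to emp15. emp15 reports to emp11. emp11 is at the top.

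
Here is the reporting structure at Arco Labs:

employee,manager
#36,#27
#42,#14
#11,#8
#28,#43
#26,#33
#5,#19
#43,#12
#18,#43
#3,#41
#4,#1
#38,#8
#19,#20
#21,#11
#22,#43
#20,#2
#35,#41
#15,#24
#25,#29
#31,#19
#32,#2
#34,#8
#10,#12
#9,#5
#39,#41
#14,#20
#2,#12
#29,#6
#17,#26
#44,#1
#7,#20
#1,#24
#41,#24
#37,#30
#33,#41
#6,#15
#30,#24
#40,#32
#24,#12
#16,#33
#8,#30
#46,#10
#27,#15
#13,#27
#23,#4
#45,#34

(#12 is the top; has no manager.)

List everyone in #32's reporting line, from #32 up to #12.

#32 reports to #2. #2 reports to #12. #12 is at the top.

#32 -> #2 -> #12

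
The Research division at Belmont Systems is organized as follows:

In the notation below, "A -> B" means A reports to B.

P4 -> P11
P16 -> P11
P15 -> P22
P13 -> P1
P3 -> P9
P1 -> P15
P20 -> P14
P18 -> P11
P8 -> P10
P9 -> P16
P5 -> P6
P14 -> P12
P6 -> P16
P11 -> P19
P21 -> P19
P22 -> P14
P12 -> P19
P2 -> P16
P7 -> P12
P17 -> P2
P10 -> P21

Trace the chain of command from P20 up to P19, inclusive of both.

P20 reports to P14. P14 reports to P12. P12 reports to P19. P19 is at the top.

P20 -> P14 -> P12 -> P19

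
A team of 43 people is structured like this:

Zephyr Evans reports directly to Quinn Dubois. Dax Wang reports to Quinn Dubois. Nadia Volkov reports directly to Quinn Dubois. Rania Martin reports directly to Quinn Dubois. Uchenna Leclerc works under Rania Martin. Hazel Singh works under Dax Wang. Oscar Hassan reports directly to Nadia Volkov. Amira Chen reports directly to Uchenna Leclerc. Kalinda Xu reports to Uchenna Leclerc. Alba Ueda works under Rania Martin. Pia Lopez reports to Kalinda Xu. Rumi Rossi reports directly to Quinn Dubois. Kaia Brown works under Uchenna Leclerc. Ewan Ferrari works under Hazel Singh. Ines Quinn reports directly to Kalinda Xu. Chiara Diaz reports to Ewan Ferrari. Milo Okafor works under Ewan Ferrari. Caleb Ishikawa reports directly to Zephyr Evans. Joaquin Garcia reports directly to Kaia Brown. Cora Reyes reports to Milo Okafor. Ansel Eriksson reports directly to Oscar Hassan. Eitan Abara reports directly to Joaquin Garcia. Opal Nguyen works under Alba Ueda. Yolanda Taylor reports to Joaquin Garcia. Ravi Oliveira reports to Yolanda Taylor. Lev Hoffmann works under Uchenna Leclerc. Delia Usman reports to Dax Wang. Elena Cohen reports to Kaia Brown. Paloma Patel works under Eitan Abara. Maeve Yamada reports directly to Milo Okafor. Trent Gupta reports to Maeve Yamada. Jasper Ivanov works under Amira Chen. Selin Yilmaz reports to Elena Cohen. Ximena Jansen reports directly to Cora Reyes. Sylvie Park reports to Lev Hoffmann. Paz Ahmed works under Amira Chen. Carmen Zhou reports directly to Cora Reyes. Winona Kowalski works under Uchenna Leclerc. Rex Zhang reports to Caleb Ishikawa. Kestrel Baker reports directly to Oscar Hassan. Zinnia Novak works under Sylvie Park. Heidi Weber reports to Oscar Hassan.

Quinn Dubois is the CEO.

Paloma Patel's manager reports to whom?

Paloma Patel reports to Eitan Abara, and Eitan Abara reports to Joaquin Garcia. So Paloma Patel's skip-level manager is Joaquin Garcia.

Joaquin Garcia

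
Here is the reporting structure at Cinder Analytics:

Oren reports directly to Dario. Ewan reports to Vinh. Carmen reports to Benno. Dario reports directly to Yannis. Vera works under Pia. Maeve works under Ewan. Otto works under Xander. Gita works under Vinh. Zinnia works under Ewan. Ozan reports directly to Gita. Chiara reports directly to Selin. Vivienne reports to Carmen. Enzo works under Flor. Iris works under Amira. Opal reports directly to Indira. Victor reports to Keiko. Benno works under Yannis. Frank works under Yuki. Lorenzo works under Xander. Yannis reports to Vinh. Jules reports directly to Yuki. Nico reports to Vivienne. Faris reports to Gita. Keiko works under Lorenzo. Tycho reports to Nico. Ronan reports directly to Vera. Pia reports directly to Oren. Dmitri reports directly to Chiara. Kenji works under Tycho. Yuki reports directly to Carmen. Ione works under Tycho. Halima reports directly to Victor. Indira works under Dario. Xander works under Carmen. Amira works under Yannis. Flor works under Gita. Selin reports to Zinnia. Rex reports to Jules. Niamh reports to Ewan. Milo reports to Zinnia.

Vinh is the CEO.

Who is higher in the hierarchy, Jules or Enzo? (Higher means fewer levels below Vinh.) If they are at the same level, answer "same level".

Jules is 5 levels below Vinh; Enzo is 3. Enzo is higher.

Enzo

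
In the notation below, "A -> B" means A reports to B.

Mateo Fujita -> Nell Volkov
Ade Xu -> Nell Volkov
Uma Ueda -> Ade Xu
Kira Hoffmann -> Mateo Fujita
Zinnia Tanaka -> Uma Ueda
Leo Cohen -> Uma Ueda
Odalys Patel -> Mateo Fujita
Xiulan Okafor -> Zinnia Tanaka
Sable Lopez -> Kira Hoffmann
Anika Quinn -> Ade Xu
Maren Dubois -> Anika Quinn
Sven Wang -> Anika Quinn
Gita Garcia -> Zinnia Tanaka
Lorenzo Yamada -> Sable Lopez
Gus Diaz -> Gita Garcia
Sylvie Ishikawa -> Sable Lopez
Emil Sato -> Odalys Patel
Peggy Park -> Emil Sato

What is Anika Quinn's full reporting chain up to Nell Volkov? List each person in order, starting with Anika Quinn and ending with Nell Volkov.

Anika Quinn -> Ade Xu -> Nell Volkov

Anika Quinn reports to Ade Xu. Ade Xu reports to Nell Volkov. Nell Volkov is at the top.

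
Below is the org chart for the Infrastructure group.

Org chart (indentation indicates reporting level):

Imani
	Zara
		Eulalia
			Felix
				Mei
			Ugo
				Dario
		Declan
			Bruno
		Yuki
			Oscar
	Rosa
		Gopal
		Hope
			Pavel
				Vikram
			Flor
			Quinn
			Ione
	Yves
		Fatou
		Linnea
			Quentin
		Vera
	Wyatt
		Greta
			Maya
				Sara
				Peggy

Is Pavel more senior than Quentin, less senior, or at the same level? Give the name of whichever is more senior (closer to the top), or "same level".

same level

Both Pavel and Quentin are 3 levels below Imani.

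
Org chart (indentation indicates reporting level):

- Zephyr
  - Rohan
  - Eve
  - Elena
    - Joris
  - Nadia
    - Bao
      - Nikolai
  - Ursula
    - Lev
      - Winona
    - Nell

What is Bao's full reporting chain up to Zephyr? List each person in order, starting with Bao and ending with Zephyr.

Bao reports to Nadia. Nadia reports to Zephyr. Zephyr is at the top.

Bao -> Nadia -> Zephyr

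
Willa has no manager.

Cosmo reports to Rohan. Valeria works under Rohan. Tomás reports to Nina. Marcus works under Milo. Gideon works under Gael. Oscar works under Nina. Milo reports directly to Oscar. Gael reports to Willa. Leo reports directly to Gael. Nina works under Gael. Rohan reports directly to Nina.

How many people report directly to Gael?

Gael directly manages Nina, Leo, Gideon. That is 3 direct reports.

3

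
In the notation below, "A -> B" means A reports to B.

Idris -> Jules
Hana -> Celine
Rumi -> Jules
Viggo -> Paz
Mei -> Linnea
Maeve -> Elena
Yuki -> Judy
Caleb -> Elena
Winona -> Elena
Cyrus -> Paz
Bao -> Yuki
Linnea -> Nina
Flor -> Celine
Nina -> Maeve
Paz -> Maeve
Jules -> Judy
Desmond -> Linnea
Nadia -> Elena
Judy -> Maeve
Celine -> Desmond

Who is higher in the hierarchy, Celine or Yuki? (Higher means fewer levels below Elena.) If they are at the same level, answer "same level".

Celine is 5 levels below Elena; Yuki is 3. Yuki is higher.

Yuki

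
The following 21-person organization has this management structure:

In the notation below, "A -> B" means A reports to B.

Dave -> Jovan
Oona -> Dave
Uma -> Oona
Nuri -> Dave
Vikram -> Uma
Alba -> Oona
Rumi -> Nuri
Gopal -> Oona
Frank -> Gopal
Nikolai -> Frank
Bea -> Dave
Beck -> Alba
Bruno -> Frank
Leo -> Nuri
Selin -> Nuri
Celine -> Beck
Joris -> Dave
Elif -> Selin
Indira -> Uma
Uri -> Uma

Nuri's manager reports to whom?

Jovan

Nuri reports to Dave, and Dave reports to Jovan. So Nuri's skip-level manager is Jovan.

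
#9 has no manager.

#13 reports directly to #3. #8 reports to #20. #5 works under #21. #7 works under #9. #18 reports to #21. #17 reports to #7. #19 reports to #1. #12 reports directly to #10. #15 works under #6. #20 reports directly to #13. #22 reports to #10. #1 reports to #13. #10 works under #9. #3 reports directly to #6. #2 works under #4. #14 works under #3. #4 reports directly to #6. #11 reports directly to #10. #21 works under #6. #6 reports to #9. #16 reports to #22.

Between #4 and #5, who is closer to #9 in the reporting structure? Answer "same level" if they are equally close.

#4

#4 is 2 levels below #9; #5 is 3. #4 is higher.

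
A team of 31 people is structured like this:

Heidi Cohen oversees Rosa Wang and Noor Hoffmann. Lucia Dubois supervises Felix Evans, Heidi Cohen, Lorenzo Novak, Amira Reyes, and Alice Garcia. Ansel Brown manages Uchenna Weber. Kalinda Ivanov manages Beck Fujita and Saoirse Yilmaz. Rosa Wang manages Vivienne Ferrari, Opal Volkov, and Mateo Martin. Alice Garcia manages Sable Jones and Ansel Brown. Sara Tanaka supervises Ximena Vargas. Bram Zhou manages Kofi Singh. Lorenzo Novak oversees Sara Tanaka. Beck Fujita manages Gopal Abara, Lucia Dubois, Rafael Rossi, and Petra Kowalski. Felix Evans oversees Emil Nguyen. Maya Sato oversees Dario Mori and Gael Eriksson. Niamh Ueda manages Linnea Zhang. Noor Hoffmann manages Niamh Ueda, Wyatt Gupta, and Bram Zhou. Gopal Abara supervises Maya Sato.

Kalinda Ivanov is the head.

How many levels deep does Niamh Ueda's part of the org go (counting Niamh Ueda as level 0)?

The longest chain under Niamh Ueda runs Niamh Ueda → Linnea Zhang, which is 1 level below Niamh Ueda.

1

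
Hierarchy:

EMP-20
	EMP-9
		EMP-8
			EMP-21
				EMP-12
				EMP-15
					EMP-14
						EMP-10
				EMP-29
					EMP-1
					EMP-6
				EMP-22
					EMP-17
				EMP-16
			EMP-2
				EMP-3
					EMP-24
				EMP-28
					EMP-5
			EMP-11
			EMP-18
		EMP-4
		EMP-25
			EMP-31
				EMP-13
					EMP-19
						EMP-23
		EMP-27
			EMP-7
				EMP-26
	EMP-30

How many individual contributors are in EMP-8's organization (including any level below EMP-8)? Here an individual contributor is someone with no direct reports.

The people in EMP-8's organization with no one reporting to them are EMP-18, EMP-11, EMP-5, EMP-24, EMP-16, EMP-17, EMP-6, EMP-1, EMP-10, EMP-12. That is 10.

10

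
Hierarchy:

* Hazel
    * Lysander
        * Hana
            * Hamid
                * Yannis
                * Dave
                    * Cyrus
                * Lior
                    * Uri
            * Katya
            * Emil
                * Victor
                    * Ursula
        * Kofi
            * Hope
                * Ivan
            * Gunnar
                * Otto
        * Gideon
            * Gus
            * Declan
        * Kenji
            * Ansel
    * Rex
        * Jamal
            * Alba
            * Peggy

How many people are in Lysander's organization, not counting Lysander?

Lysander directly manages Hana, Kofi, Gideon, Kenji. Under Hana: Emil, Victor, Ursula, Katya, Hamid, Lior, Uri, Dave, Cyrus, Yannis (10). Under Kofi: Gunnar, Otto, Hope, Ivan (4). Under Gideon: Declan, Gus (2). Under Kenji: Ansel (1). So Lysander's organization is 4 direct reports plus everyone under them: 11 + 5 + 3 + 2 = 21.

21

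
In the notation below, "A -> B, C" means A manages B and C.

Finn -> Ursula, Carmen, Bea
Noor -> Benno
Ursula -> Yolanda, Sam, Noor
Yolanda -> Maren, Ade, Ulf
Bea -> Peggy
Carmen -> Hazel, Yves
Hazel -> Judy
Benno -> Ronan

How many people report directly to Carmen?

2

Carmen directly manages Hazel, Yves. That is 2 direct reports.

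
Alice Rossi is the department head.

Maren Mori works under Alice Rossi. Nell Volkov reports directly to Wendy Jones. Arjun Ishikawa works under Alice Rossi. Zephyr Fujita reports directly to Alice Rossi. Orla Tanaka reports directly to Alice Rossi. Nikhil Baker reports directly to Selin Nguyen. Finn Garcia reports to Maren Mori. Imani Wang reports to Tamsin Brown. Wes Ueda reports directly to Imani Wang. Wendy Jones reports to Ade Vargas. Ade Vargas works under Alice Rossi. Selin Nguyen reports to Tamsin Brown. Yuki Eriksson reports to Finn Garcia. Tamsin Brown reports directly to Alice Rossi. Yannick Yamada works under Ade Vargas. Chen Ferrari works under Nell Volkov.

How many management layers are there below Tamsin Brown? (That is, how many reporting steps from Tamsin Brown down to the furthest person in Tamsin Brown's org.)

The longest chain under Tamsin Brown runs Tamsin Brown → Selin Nguyen → Nikhil Baker, which is 2 levels below Tamsin Brown.

2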